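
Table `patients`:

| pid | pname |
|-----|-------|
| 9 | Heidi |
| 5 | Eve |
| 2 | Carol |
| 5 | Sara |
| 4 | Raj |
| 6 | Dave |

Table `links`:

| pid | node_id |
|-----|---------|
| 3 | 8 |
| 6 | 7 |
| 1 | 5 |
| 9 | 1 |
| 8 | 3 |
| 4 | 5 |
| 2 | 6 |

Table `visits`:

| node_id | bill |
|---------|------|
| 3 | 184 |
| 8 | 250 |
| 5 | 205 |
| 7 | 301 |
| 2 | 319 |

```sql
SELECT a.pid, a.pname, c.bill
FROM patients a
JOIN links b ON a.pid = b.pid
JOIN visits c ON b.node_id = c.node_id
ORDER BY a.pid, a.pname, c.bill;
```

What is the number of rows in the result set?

Evaluate left to right. First `patients a INNER JOIN links b` on pid: 4 row(s).
Then INNER JOIN `visits c` on node_id: keep only rows whose b.node_id appears in c.
Result: 2 row(s).

2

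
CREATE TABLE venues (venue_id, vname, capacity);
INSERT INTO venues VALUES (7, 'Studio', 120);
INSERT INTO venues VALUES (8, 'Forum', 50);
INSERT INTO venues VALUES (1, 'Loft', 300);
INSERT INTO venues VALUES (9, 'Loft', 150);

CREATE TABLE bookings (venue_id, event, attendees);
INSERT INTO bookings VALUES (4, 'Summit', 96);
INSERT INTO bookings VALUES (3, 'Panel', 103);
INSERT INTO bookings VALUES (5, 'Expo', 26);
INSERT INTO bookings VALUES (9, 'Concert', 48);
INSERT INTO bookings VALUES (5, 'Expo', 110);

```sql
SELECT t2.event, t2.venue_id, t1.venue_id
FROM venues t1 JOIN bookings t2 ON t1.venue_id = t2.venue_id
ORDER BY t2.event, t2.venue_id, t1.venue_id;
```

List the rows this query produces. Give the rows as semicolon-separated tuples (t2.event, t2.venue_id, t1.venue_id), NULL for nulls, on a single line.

(Concert, 9, 9)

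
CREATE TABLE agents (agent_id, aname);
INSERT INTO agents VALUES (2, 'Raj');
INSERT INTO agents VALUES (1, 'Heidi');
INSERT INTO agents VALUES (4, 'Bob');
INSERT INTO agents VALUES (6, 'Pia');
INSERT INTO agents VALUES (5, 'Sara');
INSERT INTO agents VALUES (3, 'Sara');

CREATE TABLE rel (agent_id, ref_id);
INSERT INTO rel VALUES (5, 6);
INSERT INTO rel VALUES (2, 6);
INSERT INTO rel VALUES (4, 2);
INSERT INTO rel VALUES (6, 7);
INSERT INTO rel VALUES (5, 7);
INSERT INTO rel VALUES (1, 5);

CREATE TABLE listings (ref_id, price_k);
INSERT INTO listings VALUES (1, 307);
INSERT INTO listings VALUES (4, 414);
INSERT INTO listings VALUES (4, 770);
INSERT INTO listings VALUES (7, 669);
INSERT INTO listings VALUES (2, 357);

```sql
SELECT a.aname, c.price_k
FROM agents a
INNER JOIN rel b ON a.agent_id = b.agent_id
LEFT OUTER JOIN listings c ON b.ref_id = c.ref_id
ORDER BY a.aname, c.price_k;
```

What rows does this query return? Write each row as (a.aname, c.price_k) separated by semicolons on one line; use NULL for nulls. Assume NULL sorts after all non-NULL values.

(Bob, 357); (Heidi, NULL); (Pia, 669); (Raj, NULL); (Sara, 669); (Sara, NULL)

Joins associate left-to-right: agents INNER JOIN rel on agent_id gives 6 intermediate row(s).
Then LEFT JOIN `listings c` on ref_id: each of those 6 rows is kept; rows whose b.ref_id has no match in c get NULL for c's columns.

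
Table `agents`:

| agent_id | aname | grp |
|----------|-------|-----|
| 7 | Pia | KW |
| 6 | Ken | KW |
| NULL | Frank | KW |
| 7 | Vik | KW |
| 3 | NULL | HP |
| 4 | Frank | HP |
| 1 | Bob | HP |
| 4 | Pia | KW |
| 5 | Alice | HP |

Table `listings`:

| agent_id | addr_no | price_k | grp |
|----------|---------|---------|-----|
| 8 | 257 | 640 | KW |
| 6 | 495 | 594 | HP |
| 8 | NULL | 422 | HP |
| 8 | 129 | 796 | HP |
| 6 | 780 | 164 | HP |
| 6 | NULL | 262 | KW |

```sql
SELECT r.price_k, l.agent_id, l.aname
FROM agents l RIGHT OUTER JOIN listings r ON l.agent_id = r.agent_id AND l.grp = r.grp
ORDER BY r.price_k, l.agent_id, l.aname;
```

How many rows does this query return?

RIGHT JOIN keeps every row from `listings`; unmatched rows get NULL for `agents`'s columns.
Matching on l.agent_id = r.agent_id AND l.grp = r.grp. A NULL in a compared column never satisfies the condition.
- l (agent_id=7, grp=KW) has no partner in r.
- l (agent_id=6, grp=KW) pairs with 1 row(s) of r.
- l (agent_id=NULL, grp=KW) has no partner in r.
- l (agent_id=7, grp=KW) has no partner in r.
- l (agent_id=3, grp=HP) has no partner in r.
- l (agent_id=4, grp=HP) has no partner in r.
- l (agent_id=1, grp=HP) has no partner in r.
- l (agent_id=4, grp=KW) has no partner in r.
- l (agent_id=5, grp=HP) has no partner in r.
- plus 5 unmatched r row(s), each kept with NULL l columns.
Total: 1 matched + 5 padded = 6 rows.

6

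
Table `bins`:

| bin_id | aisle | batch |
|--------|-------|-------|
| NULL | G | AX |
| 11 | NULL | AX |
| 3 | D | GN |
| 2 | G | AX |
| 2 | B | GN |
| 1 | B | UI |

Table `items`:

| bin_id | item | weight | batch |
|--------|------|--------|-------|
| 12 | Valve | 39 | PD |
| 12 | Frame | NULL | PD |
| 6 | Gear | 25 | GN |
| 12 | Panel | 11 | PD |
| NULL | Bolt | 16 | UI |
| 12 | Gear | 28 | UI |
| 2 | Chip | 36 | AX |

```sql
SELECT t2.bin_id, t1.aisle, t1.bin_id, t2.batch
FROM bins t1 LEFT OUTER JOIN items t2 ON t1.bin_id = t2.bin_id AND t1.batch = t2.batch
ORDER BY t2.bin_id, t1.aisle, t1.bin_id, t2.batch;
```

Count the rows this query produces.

6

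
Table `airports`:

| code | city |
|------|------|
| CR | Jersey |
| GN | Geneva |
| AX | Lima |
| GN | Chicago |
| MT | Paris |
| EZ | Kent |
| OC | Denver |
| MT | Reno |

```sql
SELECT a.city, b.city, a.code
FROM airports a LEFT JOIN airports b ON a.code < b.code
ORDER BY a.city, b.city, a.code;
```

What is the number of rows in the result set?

LEFT JOIN keeps every row from `airports a`; unmatched rows get NULL for `airports b`'s columns.
Matching on a.code < b.code.
- a row (code=CR): matches 6 b row(s) → 6 output row(s).
- a row (code=GN): matches 3 b row(s) → 3 output row(s).
- a row (code=AX): matches 7 b row(s) → 7 output row(s).
- a row (code=GN): matches 3 b row(s) → 3 output row(s).
- a row (code=MT): matches 1 b row(s) → 1 output row(s).
- a row (code=EZ): matches 5 b row(s) → 5 output row(s).
- a row (code=OC): no match → kept, b columns NULL.
- a row (code=MT): matches 1 b row(s) → 1 output row(s).
Total: 26 matched + 1 padded = 27 rows.

27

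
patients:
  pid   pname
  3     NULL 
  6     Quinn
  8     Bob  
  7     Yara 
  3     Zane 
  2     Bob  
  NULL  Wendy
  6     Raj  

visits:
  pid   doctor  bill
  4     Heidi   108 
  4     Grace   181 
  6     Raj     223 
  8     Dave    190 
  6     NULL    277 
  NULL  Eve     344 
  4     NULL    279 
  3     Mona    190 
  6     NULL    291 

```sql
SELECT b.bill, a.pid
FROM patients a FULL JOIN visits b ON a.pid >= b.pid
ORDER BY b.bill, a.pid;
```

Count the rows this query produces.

34

FULL OUTER JOIN keeps every row from both sides; unmatched rows get NULL for the other side's columns.
Matching on a.pid >= b.pid. A NULL in a compared column never satisfies the condition.
- a row (pid=3): matches 1 b row(s) → 1 output row(s).
- a row (pid=6): matches 7 b row(s) → 7 output row(s).
- a row (pid=8): matches 8 b row(s) → 8 output row(s).
- a row (pid=7): matches 7 b row(s) → 7 output row(s).
- a row (pid=3): matches 1 b row(s) → 1 output row(s).
- a row (pid=2): no match → kept, b columns NULL.
- a row (pid=NULL): no match → kept, b columns NULL.
- a row (pid=6): matches 7 b row(s) → 7 output row(s).
- plus 1 unmatched b row(s), each kept with NULL a columns.
Total: 31 matched + 3 padded = 34 rows.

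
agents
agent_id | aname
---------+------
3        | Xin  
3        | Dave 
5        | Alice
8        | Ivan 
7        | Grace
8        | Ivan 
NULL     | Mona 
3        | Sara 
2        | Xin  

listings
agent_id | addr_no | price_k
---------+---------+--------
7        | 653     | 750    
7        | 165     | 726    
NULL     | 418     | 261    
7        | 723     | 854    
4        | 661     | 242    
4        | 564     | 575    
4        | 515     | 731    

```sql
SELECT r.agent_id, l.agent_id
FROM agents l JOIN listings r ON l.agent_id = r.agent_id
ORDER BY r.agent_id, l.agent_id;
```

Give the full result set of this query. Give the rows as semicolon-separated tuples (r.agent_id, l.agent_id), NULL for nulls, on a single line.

(7, 7); (7, 7); (7, 7)

INNER JOIN keeps only pairs where the ON condition holds.
Matching on l.agent_id = r.agent_id. A NULL in a compared column never satisfies the condition.
- l[0] agent_id=3 → no match; dropped.
- l[1] agent_id=3 → no match; dropped.
- l[2] agent_id=5 → no match; dropped.
- l[3] agent_id=8 → no match; dropped.
- l[4] agent_id=7 → 3 match(es) in r → 3 row(s).
- l[5] agent_id=8 → no match; dropped.
- l[6] agent_id=NULL → no match; dropped.
- l[7] agent_id=3 → no match; dropped.
- l[8] agent_id=2 → no match; dropped.
After projecting and ordering:
r.agent_id | l.agent_id
7 | 7
7 | 7
7 | 7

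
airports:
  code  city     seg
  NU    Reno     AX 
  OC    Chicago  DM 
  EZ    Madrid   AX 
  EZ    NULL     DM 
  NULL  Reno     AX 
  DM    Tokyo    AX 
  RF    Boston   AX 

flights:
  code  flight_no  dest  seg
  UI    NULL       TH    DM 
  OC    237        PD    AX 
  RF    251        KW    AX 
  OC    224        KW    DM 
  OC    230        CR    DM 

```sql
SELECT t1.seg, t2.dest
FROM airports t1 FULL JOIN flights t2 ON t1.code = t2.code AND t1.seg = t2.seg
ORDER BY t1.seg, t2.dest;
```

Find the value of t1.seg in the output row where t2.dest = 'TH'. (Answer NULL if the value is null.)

NULL

FULL OUTER JOIN keeps every row from both sides; unmatched rows get NULL for the other side's columns.
Matching on t1.code = t2.code AND t1.seg = t2.seg. A NULL in a compared column never satisfies the condition.
- t1 row (code=NU, seg=AX): no match → kept, t2 columns NULL.
- t1 row (code=OC, seg=DM): matches 2 t2 row(s) → 2 output row(s).
- t1 row (code=EZ, seg=AX): no match → kept, t2 columns NULL.
- t1 row (code=EZ, seg=DM): no match → kept, t2 columns NULL.
- t1 row (code=NULL, seg=AX): no match → kept, t2 columns NULL.
- t1 row (code=DM, seg=AX): no match → kept, t2 columns NULL.
- t1 row (code=RF, seg=AX): matches 1 t2 row(s) → 1 output row(s).
- plus 2 unmatched t2 row(s), each kept with NULL t1 columns.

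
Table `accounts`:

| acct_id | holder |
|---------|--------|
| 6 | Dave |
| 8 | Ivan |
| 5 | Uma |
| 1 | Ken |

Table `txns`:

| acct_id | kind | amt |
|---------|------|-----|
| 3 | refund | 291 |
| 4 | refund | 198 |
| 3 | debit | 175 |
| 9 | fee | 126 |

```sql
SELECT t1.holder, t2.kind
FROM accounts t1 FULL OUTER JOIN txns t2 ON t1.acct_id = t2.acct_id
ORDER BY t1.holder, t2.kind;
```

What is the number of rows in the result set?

8

FULL OUTER JOIN keeps every row from both sides; unmatched rows get NULL for the other side's columns.
Matching on t1.acct_id = t2.acct_id.
- t1 (acct_id=6) has no partner → padded with NULL.
- t1 (acct_id=8) has no partner → padded with NULL.
- t1 (acct_id=5) has no partner → padded with NULL.
- t1 (acct_id=1) has no partner → padded with NULL.
- 4 t2 row(s) had no t1 match → kept, t1 columns NULL.
Total: 0 matched + 8 padded = 8 rows.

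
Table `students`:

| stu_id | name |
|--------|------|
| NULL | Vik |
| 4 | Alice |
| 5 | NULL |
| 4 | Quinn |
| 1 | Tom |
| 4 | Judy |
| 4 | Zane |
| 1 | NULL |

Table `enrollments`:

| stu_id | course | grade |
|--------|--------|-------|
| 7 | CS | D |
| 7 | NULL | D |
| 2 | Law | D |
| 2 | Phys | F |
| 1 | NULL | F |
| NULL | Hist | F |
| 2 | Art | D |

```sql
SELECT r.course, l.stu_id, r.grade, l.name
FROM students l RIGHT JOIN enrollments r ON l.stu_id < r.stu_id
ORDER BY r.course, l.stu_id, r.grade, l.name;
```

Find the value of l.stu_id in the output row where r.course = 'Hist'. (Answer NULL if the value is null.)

NULL

RIGHT JOIN keeps every row from `enrollments`; unmatched rows get NULL for `students`'s columns.
Matching on l.stu_id < r.stu_id. A NULL in a compared column never satisfies the condition.
Matched pairs: 20; unmatched r rows kept: 2.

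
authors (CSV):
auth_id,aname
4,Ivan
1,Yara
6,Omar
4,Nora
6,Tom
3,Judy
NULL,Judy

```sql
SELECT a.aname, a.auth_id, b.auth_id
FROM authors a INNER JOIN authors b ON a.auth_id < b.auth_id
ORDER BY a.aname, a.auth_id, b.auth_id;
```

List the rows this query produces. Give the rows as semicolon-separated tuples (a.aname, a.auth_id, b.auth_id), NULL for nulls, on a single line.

INNER JOIN keeps only pairs where the ON condition holds.
Matching on a.auth_id < b.auth_id. A NULL in a compared column never satisfies the condition.
Matched pairs: 13.

(Ivan, 4, 6); (Ivan, 4, 6); (Judy, 3, 4); (Judy, 3, 4); (Judy, 3, 6); (Judy, 3, 6); (Nora, 4, 6); (Nora, 4, 6); (Yara, 1, 3); (Yara, 1, 4); (Yara, 1, 4); (Yara, 1, 6); (Yara, 1, 6)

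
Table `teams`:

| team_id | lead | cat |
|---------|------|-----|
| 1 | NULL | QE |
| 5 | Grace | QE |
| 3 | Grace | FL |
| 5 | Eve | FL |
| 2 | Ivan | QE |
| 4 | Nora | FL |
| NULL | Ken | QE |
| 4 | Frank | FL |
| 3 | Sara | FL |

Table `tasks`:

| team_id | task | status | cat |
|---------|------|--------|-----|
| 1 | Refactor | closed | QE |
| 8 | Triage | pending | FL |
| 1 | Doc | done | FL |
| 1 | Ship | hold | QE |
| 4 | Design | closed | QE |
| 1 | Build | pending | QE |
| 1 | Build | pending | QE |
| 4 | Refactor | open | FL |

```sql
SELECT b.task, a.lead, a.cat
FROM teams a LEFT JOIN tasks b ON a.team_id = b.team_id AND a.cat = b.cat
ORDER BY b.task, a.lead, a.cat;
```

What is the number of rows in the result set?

12

LEFT JOIN keeps every row from `teams`; unmatched rows get NULL for `tasks`'s columns.
Matching on a.team_id = b.team_id AND a.cat = b.cat. A NULL in a compared column never satisfies the condition.
- a (team_id=1, cat=QE) pairs with 4 row(s) of b.
- a (team_id=5, cat=QE) has no partner → padded with NULL.
- a (team_id=3, cat=FL) has no partner → padded with NULL.
- a (team_id=5, cat=FL) has no partner → padded with NULL.
- a (team_id=2, cat=QE) has no partner → padded with NULL.
- a (team_id=4, cat=FL) pairs with 1 row(s) of b.
- a (team_id=NULL, cat=QE) has no partner → padded with NULL.
- a (team_id=4, cat=FL) pairs with 1 row(s) of b.
- a (team_id=3, cat=FL) has no partner → padded with NULL.
Total: 6 matched + 6 padded = 12 rows.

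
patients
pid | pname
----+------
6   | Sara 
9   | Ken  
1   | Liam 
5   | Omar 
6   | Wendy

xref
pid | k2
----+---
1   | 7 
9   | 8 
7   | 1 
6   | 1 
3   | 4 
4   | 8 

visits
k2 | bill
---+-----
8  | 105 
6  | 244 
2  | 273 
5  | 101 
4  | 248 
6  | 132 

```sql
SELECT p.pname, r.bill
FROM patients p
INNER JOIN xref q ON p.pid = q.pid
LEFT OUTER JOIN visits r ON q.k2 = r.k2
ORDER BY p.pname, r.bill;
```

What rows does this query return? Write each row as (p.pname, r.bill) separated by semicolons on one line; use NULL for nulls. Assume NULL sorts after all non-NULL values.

Step 1 — p INNER JOIN q on pid → 4 row(s).
Then LEFT JOIN `visits r` on k2: each of those 4 rows is kept; rows whose q.k2 has no match in r get NULL for r's columns.

(Ken, 105); (Liam, NULL); (Sara, NULL); (Wendy, NULL)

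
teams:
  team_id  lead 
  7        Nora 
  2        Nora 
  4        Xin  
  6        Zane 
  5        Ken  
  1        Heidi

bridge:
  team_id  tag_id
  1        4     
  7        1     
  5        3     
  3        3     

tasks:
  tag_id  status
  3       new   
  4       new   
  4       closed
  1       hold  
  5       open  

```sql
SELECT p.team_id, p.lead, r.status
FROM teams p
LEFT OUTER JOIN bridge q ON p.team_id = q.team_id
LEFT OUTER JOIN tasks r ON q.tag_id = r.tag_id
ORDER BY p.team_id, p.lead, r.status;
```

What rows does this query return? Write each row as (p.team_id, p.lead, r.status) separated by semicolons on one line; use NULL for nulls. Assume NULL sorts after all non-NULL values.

(1, Heidi, closed); (1, Heidi, new); (2, Nora, NULL); (4, Xin, NULL); (5, Ken, new); (6, Zane, NULL); (7, Nora, hold)

Evaluate left to right. First `teams p LEFT JOIN bridge q` on team_id: 6 row(s).
Then LEFT JOIN `tasks r` on tag_id: each of those 6 rows is kept; rows whose q.tag_id has no match in r get NULL for r's columns.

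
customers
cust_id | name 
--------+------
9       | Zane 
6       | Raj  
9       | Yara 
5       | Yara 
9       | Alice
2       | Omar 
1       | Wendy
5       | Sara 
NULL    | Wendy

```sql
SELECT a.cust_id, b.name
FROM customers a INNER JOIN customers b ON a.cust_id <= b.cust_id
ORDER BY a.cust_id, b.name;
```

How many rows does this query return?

INNER JOIN keeps only pairs where the ON condition holds.
Matching on a.cust_id <= b.cust_id. A NULL in a compared column never satisfies the condition.
- a (cust_id=9) pairs with 3 row(s) of b.
- a (cust_id=6) pairs with 4 row(s) of b.
- a (cust_id=9) pairs with 3 row(s) of b.
- a (cust_id=5) pairs with 6 row(s) of b.
- a (cust_id=9) pairs with 3 row(s) of b.
- a (cust_id=2) pairs with 7 row(s) of b.
- a (cust_id=1) pairs with 8 row(s) of b.
- a (cust_id=5) pairs with 6 row(s) of b.
- a (cust_id=NULL) has no partner → excluded.
Total: 40 rows.

40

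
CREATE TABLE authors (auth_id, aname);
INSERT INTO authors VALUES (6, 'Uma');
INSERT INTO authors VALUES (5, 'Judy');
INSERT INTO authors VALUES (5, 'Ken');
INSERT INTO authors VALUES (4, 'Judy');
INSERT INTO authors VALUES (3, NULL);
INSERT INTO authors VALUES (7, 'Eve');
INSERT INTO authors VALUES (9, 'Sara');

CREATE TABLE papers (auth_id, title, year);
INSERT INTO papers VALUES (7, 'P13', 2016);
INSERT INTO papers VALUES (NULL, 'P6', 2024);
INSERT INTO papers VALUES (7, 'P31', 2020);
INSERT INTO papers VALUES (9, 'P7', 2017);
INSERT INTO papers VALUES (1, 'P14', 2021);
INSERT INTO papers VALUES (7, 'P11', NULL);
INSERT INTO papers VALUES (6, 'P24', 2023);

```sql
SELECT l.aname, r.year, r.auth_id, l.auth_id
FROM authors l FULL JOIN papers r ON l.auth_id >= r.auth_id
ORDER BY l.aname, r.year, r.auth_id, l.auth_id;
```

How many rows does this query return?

18

FULL OUTER JOIN keeps every row from both sides; unmatched rows get NULL for the other side's columns.
Matching on l.auth_id >= r.auth_id. A NULL in a compared column never satisfies the condition.
- l[0] auth_id=6 → 2 match(es) in r → 2 row(s).
- l[1] auth_id=5 → 1 match(es) in r → 1 row(s).
- l[2] auth_id=5 → 1 match(es) in r → 1 row(s).
- l[3] auth_id=4 → 1 match(es) in r → 1 row(s).
- l[4] auth_id=3 → 1 match(es) in r → 1 row(s).
- l[5] auth_id=7 → 5 match(es) in r → 5 row(s).
- l[6] auth_id=9 → 6 match(es) in r → 6 row(s).
- 1 r row(s) had no l match → kept, l columns NULL.
Total: 17 matched + 1 padded = 18 rows.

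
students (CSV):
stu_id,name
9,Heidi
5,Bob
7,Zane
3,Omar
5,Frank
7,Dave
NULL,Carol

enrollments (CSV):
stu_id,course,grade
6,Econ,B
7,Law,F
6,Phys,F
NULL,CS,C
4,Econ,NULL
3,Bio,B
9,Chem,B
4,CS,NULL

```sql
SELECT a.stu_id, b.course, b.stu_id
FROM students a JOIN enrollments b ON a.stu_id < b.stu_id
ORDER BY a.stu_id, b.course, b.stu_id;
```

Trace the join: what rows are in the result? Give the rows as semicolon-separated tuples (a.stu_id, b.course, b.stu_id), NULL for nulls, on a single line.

INNER JOIN keeps only pairs where the ON condition holds.
Matching on a.stu_id < b.stu_id. A NULL in a compared column never satisfies the condition.
- a (stu_id=9) has no partner → excluded.
- a (stu_id=5) pairs with 4 row(s) of b.
- a (stu_id=7) pairs with 1 row(s) of b.
- a (stu_id=3) pairs with 6 row(s) of b.
- a (stu_id=5) pairs with 4 row(s) of b.
- a (stu_id=7) pairs with 1 row(s) of b.
- a (stu_id=NULL) has no partner → excluded.

(3, CS, 4); (3, Chem, 9); (3, Econ, 4); (3, Econ, 6); (3, Law, 7); (3, Phys, 6); (5, Chem, 9); (5, Chem, 9); (5, Econ, 6); (5, Econ, 6); (5, Law, 7); (5, Law, 7); (5, Phys, 6); (5, Phys, 6); (7, Chem, 9); (7, Chem, 9)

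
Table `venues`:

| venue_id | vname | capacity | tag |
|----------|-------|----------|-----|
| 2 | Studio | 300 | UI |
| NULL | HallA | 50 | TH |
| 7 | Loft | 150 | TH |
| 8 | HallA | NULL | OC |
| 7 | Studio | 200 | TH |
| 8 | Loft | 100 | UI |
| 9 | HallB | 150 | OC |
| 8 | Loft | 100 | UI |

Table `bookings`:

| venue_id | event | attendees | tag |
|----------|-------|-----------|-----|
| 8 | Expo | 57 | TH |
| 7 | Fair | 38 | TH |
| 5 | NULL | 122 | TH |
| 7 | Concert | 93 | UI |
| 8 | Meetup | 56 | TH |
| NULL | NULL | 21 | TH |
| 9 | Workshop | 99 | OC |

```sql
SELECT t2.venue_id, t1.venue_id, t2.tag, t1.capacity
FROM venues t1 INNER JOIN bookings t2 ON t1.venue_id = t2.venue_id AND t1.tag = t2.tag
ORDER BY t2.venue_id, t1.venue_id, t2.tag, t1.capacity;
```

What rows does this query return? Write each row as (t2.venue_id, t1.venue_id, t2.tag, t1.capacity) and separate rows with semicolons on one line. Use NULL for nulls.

INNER JOIN keeps only pairs where the ON condition holds.
Matching on t1.venue_id = t2.venue_id AND t1.tag = t2.tag. A NULL in a compared column never satisfies the condition.
- t1 (venue_id=2, tag=UI) has no partner → excluded.
- t1 (venue_id=NULL, tag=TH) has no partner → excluded.
- t1 (venue_id=7, tag=TH) pairs with 1 row(s) of t2.
- t1 (venue_id=8, tag=OC) has no partner → excluded.
- t1 (venue_id=7, tag=TH) pairs with 1 row(s) of t2.
- t1 (venue_id=8, tag=UI) has no partner → excluded.
- t1 (venue_id=9, tag=OC) pairs with 1 row(s) of t2.
- t1 (venue_id=8, tag=UI) has no partner → excluded.
After projecting and ordering:
t2.venue_id | t1.venue_id | t2.tag | t1.capacity
7 | 7 | TH | 150
7 | 7 | TH | 200
9 | 9 | OC | 150

(7, 7, TH, 150); (7, 7, TH, 200); (9, 9, OC, 150)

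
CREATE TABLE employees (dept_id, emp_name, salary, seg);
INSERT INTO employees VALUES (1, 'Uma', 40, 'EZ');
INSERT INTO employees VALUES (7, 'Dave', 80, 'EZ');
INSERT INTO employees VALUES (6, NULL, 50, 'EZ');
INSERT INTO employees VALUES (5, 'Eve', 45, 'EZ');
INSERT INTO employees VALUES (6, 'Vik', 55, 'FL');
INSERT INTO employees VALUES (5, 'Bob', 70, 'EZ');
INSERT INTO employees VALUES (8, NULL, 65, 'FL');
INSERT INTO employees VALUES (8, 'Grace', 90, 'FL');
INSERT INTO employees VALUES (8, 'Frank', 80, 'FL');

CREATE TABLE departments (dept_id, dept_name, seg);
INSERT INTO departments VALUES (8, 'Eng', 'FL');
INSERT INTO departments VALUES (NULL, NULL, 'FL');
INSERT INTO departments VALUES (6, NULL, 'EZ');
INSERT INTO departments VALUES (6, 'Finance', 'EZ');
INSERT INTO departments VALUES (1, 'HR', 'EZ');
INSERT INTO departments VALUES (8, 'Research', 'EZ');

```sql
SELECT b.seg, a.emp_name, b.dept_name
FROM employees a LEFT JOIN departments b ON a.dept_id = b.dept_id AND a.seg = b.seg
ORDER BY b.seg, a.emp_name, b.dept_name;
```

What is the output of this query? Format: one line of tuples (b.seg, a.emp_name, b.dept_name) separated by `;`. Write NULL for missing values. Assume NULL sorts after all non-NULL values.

LEFT JOIN keeps every row from `employees`; unmatched rows get NULL for `departments`'s columns.
Matching on a.dept_id = b.dept_id AND a.seg = b.seg. A NULL in a compared column never satisfies the condition.
- a[0] dept_id=1, seg=EZ → 1 match(es) in b → 1 row(s).
- a[1] dept_id=7, seg=EZ → no match; kept with NULLs on the b side.
- a[2] dept_id=6, seg=EZ → 2 match(es) in b → 2 row(s).
- a[3] dept_id=5, seg=EZ → no match; kept with NULLs on the b side.
- a[4] dept_id=6, seg=FL → no match; kept with NULLs on the b side.
- a[5] dept_id=5, seg=EZ → no match; kept with NULLs on the b side.
- a[6] dept_id=8, seg=FL → 1 match(es) in b → 1 row(s).
- a[7] dept_id=8, seg=FL → 1 match(es) in b → 1 row(s).
- a[8] dept_id=8, seg=FL → 1 match(es) in b → 1 row(s).
After projecting and ordering:
b.seg | a.emp_name | b.dept_name
EZ | Uma | HR
EZ | NULL | Finance
EZ | NULL | NULL
FL | Frank | Eng
FL | Grace | Eng
FL | NULL | Eng
NULL | Bob | NULL
NULL | Dave | NULL
NULL | Eve | NULL
NULL | Vik | NULL

(EZ, Uma, HR); (EZ, NULL, Finance); (EZ, NULL, NULL); (FL, Frank, Eng); (FL, Grace, Eng); (FL, NULL, Eng); (NULL, Bob, NULL); (NULL, Dave, NULL); (NULL, Eve, NULL); (NULL, Vik, NULL)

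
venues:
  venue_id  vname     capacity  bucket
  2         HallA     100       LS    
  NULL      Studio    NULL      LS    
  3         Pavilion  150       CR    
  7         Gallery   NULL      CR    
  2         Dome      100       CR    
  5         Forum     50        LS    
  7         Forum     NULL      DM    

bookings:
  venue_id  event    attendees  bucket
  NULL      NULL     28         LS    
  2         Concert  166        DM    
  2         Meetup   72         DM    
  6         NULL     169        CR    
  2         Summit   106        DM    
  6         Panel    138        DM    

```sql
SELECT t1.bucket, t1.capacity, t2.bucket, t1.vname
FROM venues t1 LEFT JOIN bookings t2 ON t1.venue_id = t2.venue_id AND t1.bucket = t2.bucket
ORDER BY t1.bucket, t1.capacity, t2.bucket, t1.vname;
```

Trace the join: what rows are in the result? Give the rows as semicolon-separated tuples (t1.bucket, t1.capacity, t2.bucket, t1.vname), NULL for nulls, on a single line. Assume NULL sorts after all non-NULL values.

(CR, 100, NULL, Dome); (CR, 150, NULL, Pavilion); (CR, NULL, NULL, Gallery); (DM, NULL, NULL, Forum); (LS, 50, NULL, Forum); (LS, 100, NULL, HallA); (LS, NULL, NULL, Studio)

LEFT JOIN keeps every row from `venues`; unmatched rows get NULL for `bookings`'s columns.
Matching on t1.venue_id = t2.venue_id AND t1.bucket = t2.bucket. A NULL in a compared column never satisfies the condition.
Matched pairs: 0; unmatched t1 rows kept: 7.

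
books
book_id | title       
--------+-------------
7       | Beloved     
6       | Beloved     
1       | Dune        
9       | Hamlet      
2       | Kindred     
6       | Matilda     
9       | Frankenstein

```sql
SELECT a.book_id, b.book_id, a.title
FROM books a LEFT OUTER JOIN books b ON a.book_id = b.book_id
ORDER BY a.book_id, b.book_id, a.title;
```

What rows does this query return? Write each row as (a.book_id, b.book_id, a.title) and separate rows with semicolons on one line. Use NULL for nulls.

LEFT JOIN keeps every row from `books a`; unmatched rows get NULL for `books b`'s columns.
Matching on a.book_id = b.book_id.
- a[0] book_id=7 → 1 match(es) in b → 1 row(s).
- a[1] book_id=6 → 2 match(es) in b → 2 row(s).
- a[2] book_id=1 → 1 match(es) in b → 1 row(s).
- a[3] book_id=9 → 2 match(es) in b → 2 row(s).
- a[4] book_id=2 → 1 match(es) in b → 1 row(s).
- a[5] book_id=6 → 2 match(es) in b → 2 row(s).
- a[6] book_id=9 → 2 match(es) in b → 2 row(s).

(1, 1, Dune); (2, 2, Kindred); (6, 6, Beloved); (6, 6, Beloved); (6, 6, Matilda); (6, 6, Matilda); (7, 7, Beloved); (9, 9, Frankenstein); (9, 9, Frankenstein); (9, 9, Hamlet); (9, 9, Hamlet)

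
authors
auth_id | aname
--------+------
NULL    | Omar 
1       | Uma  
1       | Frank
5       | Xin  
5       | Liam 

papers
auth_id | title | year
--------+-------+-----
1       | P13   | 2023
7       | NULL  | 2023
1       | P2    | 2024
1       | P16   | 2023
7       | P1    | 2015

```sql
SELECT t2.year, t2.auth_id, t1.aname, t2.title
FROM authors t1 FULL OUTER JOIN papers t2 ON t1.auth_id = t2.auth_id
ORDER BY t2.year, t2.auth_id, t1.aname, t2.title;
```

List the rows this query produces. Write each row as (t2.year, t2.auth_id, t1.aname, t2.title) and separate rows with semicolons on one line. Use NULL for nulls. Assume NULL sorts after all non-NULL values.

(2015, 7, NULL, P1); (2023, 1, Frank, P13); (2023, 1, Frank, P16); (2023, 1, Uma, P13); (2023, 1, Uma, P16); (2023, 7, NULL, NULL); (2024, 1, Frank, P2); (2024, 1, Uma, P2); (NULL, NULL, Liam, NULL); (NULL, NULL, Omar, NULL); (NULL, NULL, Xin, NULL)

FULL OUTER JOIN keeps every row from both sides; unmatched rows get NULL for the other side's columns.
Matching on t1.auth_id = t2.auth_id. A NULL in a compared column never satisfies the condition.
- t1[0] auth_id=NULL → no match; kept with NULLs on the t2 side.
- t1[1] auth_id=1 → 3 match(es) in t2 → 3 row(s).
- t1[2] auth_id=1 → 3 match(es) in t2 → 3 row(s).
- t1[3] auth_id=5 → no match; kept with NULLs on the t2 side.
- t1[4] auth_id=5 → no match; kept with NULLs on the t2 side.
- plus 2 unmatched t2 row(s), each kept with NULL t1 columns.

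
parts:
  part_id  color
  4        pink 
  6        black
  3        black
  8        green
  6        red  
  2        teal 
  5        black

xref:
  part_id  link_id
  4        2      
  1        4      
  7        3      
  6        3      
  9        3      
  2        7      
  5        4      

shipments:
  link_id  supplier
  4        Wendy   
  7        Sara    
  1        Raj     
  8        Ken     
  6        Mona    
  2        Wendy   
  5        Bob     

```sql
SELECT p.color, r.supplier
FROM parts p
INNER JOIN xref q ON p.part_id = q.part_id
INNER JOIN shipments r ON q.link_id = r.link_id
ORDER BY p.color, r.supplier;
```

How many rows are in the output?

3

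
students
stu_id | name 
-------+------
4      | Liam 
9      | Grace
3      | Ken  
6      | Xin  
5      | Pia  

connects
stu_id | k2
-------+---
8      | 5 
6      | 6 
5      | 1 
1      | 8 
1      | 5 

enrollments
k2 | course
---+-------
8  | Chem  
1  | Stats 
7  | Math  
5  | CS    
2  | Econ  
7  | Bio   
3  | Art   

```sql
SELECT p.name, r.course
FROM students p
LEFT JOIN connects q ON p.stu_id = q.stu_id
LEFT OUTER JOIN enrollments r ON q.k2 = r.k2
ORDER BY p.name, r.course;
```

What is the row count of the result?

5

Evaluate left to right. First `students p LEFT JOIN connects q` on stu_id: 5 row(s).
Then LEFT JOIN `enrollments r` on k2: each of those 5 rows is kept; rows whose q.k2 has no match in r get NULL for r's columns.
Result: 5 row(s).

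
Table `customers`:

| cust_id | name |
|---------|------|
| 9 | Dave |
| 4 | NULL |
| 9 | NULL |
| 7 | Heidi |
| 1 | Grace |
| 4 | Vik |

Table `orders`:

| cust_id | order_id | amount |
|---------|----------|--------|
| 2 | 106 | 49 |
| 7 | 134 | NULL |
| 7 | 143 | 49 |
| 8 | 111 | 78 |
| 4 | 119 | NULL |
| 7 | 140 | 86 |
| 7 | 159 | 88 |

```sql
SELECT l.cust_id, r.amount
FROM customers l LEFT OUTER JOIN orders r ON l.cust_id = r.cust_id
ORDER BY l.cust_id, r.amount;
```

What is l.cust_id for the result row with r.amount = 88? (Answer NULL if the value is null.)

LEFT JOIN keeps every row from `customers`; unmatched rows get NULL for `orders`'s columns.
Matching on l.cust_id = r.cust_id.
Matched pairs: 6; unmatched l rows kept: 3.

7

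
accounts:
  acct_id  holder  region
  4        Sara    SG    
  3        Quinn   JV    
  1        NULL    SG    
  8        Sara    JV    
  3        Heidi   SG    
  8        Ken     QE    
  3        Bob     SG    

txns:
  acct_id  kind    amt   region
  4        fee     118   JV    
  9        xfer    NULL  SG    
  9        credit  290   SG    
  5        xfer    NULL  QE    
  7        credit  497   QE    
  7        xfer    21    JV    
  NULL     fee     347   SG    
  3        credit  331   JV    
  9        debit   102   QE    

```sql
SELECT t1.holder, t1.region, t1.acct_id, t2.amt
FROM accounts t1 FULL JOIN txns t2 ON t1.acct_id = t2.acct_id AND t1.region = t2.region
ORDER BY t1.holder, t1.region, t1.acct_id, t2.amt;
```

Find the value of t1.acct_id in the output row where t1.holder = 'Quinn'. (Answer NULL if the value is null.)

FULL OUTER JOIN keeps every row from both sides; unmatched rows get NULL for the other side's columns.
Matching on t1.acct_id = t2.acct_id AND t1.region = t2.region. A NULL in a compared column never satisfies the condition.
- t1 (acct_id=4, region=SG) has no partner → padded with NULL.
- t1 (acct_id=3, region=JV) pairs with 1 row(s) of t2.
- t1 (acct_id=1, region=SG) has no partner → padded with NULL.
- t1 (acct_id=8, region=JV) has no partner → padded with NULL.
- t1 (acct_id=3, region=SG) has no partner → padded with NULL.
- t1 (acct_id=8, region=QE) has no partner → padded with NULL.
- t1 (acct_id=3, region=SG) has no partner → padded with NULL.
- 8 row(s) from t2 found no t1 partner → padded with NULL.

3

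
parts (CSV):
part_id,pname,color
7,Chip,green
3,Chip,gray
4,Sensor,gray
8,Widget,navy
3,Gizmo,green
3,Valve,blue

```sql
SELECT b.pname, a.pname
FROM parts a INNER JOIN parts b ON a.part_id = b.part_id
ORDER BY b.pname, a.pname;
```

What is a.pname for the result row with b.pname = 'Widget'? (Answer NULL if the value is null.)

Widget

INNER JOIN keeps only pairs where the ON condition holds.
Matching on a.part_id = b.part_id.
- a row (part_id=7): matches 1 b row(s) → 1 output row(s).
- a row (part_id=3): matches 3 b row(s) → 3 output row(s).
- a row (part_id=4): matches 1 b row(s) → 1 output row(s).
- a row (part_id=8): matches 1 b row(s) → 1 output row(s).
- a row (part_id=3): matches 3 b row(s) → 3 output row(s).
- a row (part_id=3): matches 3 b row(s) → 3 output row(s).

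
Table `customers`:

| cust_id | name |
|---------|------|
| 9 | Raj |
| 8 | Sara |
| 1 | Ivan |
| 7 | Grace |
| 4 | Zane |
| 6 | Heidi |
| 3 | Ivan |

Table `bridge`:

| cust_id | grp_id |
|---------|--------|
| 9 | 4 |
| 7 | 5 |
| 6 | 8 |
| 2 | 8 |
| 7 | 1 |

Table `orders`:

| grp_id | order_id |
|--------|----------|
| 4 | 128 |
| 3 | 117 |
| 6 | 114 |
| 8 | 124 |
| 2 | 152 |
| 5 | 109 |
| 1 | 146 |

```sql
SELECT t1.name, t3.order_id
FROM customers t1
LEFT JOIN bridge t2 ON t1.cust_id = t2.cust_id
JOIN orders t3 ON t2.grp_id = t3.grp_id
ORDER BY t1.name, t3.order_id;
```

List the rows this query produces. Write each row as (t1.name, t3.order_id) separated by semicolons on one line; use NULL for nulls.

Evaluate left to right. First `customers t1 LEFT JOIN bridge t2` on cust_id: 8 row(s).
Then INNER JOIN `orders t3` on grp_id: keep only rows whose t2.grp_id appears in t3.

(Grace, 109); (Grace, 146); (Heidi, 124); (Raj, 128)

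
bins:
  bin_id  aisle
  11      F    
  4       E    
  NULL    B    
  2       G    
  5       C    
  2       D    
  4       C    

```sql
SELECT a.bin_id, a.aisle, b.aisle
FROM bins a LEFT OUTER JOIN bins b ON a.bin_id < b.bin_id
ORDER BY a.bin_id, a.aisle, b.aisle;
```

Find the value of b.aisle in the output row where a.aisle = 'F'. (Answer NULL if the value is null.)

LEFT JOIN keeps every row from `bins a`; unmatched rows get NULL for `bins b`'s columns.
Matching on a.bin_id < b.bin_id. A NULL in a compared column never satisfies the condition.
- a[0] bin_id=11 → no match; kept with NULLs on the b side.
- a[1] bin_id=4 → 2 match(es) in b → 2 row(s).
- a[2] bin_id=NULL → no match; kept with NULLs on the b side.
- a[3] bin_id=2 → 4 match(es) in b → 4 row(s).
- a[4] bin_id=5 → 1 match(es) in b → 1 row(s).
- a[5] bin_id=2 → 4 match(es) in b → 4 row(s).
- a[6] bin_id=4 → 2 match(es) in b → 2 row(s).

NULL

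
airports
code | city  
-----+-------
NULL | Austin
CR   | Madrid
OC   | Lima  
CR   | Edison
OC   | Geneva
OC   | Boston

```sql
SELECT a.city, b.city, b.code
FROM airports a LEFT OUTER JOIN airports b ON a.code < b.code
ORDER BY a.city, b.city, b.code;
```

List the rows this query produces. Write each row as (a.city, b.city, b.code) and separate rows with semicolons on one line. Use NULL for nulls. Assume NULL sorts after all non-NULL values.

(Austin, NULL, NULL); (Boston, NULL, NULL); (Edison, Boston, OC); (Edison, Geneva, OC); (Edison, Lima, OC); (Geneva, NULL, NULL); (Lima, NULL, NULL); (Madrid, Boston, OC); (Madrid, Geneva, OC); (Madrid, Lima, OC)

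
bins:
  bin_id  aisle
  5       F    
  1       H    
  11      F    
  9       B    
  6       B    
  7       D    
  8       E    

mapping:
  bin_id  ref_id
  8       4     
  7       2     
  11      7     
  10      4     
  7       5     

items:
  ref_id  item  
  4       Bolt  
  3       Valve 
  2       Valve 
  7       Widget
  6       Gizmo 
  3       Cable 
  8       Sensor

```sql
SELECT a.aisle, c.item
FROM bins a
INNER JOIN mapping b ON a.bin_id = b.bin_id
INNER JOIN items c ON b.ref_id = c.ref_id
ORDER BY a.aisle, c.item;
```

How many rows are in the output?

3

Evaluate left to right. First `bins a INNER JOIN mapping b` on bin_id: 4 row(s).
Then INNER JOIN `items c` on ref_id: keep only rows whose b.ref_id appears in c.
Result: 3 row(s).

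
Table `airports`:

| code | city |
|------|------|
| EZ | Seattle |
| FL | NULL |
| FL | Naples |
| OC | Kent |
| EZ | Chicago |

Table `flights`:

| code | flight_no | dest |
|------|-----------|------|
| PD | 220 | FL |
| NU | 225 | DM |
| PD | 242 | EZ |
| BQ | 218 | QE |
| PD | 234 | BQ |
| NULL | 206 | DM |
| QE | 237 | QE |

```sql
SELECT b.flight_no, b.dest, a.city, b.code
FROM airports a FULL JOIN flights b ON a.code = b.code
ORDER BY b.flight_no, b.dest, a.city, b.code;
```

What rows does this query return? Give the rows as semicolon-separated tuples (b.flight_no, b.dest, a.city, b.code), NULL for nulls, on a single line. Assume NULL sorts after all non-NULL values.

FULL OUTER JOIN keeps every row from both sides; unmatched rows get NULL for the other side's columns.
Matching on a.code = b.code. A NULL in a compared column never satisfies the condition.
Matched pairs: 0; unmatched a rows kept: 5; unmatched b rows kept: 7.

(206, DM, NULL, NULL); (218, QE, NULL, BQ); (220, FL, NULL, PD); (225, DM, NULL, NU); (234, BQ, NULL, PD); (237, QE, NULL, QE); (242, EZ, NULL, PD); (NULL, NULL, Chicago, NULL); (NULL, NULL, Kent, NULL); (NULL, NULL, Naples, NULL); (NULL, NULL, Seattle, NULL); (NULL, NULL, NULL, NULL)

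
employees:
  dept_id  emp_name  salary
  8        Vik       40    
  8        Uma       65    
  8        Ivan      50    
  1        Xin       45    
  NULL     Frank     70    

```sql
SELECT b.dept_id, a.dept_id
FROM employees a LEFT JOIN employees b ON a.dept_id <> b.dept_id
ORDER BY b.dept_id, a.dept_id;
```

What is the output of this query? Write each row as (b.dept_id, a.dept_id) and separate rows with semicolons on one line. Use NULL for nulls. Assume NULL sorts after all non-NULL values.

(1, 8); (1, 8); (1, 8); (8, 1); (8, 1); (8, 1); (NULL, NULL)

LEFT JOIN keeps every row from `employees a`; unmatched rows get NULL for `employees b`'s columns.
Matching on a.dept_id <> b.dept_id. A NULL in a compared column never satisfies the condition.
Matched pairs: 6; unmatched a rows kept: 1.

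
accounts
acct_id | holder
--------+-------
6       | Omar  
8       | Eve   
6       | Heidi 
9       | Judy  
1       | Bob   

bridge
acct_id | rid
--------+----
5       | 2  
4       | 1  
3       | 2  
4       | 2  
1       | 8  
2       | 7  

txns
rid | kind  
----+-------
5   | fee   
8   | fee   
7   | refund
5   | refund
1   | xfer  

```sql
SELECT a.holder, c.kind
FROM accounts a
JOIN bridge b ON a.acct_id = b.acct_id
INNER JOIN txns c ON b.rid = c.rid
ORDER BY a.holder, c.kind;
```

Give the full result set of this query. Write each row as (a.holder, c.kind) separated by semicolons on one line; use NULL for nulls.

(Bob, fee)

Evaluate left to right. First `accounts a INNER JOIN bridge b` on acct_id: 1 row(s).
Then INNER JOIN `txns c` on rid: keep only rows whose b.rid appears in c.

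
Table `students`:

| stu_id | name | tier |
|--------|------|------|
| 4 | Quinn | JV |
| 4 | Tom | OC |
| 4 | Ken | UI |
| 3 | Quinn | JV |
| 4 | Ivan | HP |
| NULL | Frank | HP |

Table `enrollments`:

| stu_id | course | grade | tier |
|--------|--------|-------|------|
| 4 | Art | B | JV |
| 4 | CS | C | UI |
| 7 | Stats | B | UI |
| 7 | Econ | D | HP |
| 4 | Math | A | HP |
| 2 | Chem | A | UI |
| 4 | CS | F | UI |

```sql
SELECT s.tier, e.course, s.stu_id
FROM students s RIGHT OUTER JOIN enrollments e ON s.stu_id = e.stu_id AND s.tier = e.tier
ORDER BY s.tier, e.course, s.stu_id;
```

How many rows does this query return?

RIGHT JOIN keeps every row from `enrollments`; unmatched rows get NULL for `students`'s columns.
Matching on s.stu_id = e.stu_id AND s.tier = e.tier. A NULL in a compared column never satisfies the condition.
- s[0] stu_id=4, tier=JV → 1 match(es) in e → 1 row(s).
- s[1] stu_id=4, tier=OC → no match.
- s[2] stu_id=4, tier=UI → 2 match(es) in e → 2 row(s).
- s[3] stu_id=3, tier=JV → no match.
- s[4] stu_id=4, tier=HP → 1 match(es) in e → 1 row(s).
- s[5] stu_id=NULL, tier=HP → no match.
- 3 e row(s) had no s match → kept, s columns NULL.
Total: 4 matched + 3 padded = 7 rows.

7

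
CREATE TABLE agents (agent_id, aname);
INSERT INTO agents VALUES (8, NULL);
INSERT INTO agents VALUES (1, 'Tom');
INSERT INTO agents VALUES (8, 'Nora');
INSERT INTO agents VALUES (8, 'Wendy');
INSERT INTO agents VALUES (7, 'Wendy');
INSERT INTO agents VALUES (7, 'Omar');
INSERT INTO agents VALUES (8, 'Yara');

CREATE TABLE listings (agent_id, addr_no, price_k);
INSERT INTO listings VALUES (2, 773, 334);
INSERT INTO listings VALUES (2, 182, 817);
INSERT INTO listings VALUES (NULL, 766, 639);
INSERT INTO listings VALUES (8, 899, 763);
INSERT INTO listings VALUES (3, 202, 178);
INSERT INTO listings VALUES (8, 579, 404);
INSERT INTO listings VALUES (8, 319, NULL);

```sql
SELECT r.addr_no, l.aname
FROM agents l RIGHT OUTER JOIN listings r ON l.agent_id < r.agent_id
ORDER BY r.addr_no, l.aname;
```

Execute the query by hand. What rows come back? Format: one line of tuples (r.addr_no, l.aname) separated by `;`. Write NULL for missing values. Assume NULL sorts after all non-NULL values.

RIGHT JOIN keeps every row from `listings`; unmatched rows get NULL for `agents`'s columns.
Matching on l.agent_id < r.agent_id. A NULL in a compared column never satisfies the condition.
- l row (agent_id=8): no match.
- l row (agent_id=1): matches 6 r row(s) → 6 output row(s).
- l row (agent_id=8): no match.
- l row (agent_id=8): no match.
- l row (agent_id=7): matches 3 r row(s) → 3 output row(s).
- l row (agent_id=7): matches 3 r row(s) → 3 output row(s).
- l row (agent_id=8): no match.
- 1 r row(s) had no l match → kept, l columns NULL.

(182, Tom); (202, Tom); (319, Omar); (319, Tom); (319, Wendy); (579, Omar); (579, Tom); (579, Wendy); (766, NULL); (773, Tom); (899, Omar); (899, Tom); (899, Wendy)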